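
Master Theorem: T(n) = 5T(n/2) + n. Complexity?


a=5, b=2, c=1. log_2(5)=2.322 > c=1. Case 1: O(n^log_b(a)) = O(n^2.322)
Complexity: O(n^2.322)


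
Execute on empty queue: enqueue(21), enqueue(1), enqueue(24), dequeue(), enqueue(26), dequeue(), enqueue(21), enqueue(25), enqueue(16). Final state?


enqueue(21) -> [21]
enqueue(1) -> [21, 1]
enqueue(24) -> [21, 1, 24]
dequeue() returns 21 -> [1, 24]
enqueue(26) -> [1, 24, 26]
dequeue() returns 1 -> [24, 26]
enqueue(21) -> [24, 26, 21]
enqueue(25) -> [24, 26, 21, 25]
enqueue(16) -> [24, 26, 21, 25, 16]
Final queue (front to back): [24, 26, 21, 25, 16]


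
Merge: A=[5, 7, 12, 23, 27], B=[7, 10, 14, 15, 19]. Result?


Compare heads, take smaller each step.
Merged: [5, 7, 7, 10, 12, 14, 15, 19, 23, 27]


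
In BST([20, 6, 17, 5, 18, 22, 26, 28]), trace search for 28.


BST root = 20
Search for 28: compare at each node
Path: [20, 22, 26, 28]


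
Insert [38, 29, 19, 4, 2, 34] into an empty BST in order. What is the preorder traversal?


Root = 38; build tree by BST insertion.
Preorder traversal: [38, 29, 19, 4, 2, 34]


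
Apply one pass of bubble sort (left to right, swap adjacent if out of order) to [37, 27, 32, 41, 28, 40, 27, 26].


After one pass: [27, 32, 37, 28, 40, 27, 26, 41]


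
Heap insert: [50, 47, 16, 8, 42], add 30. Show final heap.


Append 30: [50, 47, 16, 8, 42, 30]
Bubble up: swap idx 5(30) with idx 2(16)
Result: [50, 47, 30, 8, 42, 16]


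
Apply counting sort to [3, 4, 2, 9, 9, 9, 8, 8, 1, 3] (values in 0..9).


Count array: [0, 1, 1, 2, 1, 0, 0, 0, 2, 3]
Reconstruct: [1, 2, 3, 3, 4, 8, 8, 9, 9, 9]


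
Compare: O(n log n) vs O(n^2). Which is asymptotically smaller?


linearithmic grows slower than quadratic
O(n log n) is asymptotically smaller; O(n^2) grows faster


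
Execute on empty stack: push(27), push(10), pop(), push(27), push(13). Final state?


push(27) -> [27]
push(10) -> [27, 10]
pop() returns 10 -> [27]
push(27) -> [27, 27]
push(13) -> [27, 27, 13]
Final stack (bottom to top): [27, 27, 13]


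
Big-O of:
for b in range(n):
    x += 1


Per nesting level: O(n) = O(n)
Complexity: O(n)


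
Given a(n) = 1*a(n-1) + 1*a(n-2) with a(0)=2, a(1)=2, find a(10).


Build bottom-up:
...a(8)=68, a(9)=110, a(10)=1*110+1*68=178


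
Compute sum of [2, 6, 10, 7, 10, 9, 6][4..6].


Prefix sums: [0, 2, 8, 18, 25, 35, 44, 50]
Sum[4..6] = prefix[7] - prefix[4] = 50 - 25 = 25


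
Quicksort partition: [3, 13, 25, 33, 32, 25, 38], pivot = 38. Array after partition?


Elements <= 38 go left of pivot.
Result: [3, 13, 25, 33, 32, 25, 38], pivot at index 6


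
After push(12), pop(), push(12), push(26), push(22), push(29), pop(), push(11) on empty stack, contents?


push(12) -> [12]
pop() returns 12 -> []
push(12) -> [12]
push(26) -> [12, 26]
push(22) -> [12, 26, 22]
push(29) -> [12, 26, 22, 29]
pop() returns 29 -> [12, 26, 22]
push(11) -> [12, 26, 22, 11]
Final stack (bottom to top): [12, 26, 22, 11]


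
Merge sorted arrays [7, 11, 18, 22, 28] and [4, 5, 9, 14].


Compare heads, take smaller each step.
Merged: [4, 5, 7, 9, 11, 14, 18, 22, 28]


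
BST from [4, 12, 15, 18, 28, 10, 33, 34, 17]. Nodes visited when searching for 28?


BST root = 4
Search for 28: compare at each node
Path: [4, 12, 15, 18, 28]


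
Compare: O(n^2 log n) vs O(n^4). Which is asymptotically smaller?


n^2 log n grows slower than quartic
O(n^2 log n) is asymptotically smaller; O(n^4) grows faster


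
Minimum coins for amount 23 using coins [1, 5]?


dp[0]=0; dp[i]=1+min(dp[i-c] for c in coins)
...dp[18]=6, dp[19]=7, dp[20]=4, dp[21]=5, dp[22]=6, dp[23]=7
Minimum coins for 23 = 7


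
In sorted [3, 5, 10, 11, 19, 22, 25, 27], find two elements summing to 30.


Two pointers: lo=0, hi=7
Found pair: (3, 27) summing to 30


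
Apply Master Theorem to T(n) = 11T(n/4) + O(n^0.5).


a=11, b=4, c=0.5. log_4(11)=1.730 > c=0.5. Case 1: O(n^log_b(a)) = O(n^1.730)
Complexity: O(n^1.730)


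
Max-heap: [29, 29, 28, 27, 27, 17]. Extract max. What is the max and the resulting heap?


Max = 29
Replace root with last, heapify down
Resulting heap: [29, 27, 28, 17, 27]


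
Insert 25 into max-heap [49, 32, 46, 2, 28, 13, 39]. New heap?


Append 25: [49, 32, 46, 2, 28, 13, 39, 25]
Bubble up: swap idx 7(25) with idx 3(2)
Result: [49, 32, 46, 25, 28, 13, 39, 2]


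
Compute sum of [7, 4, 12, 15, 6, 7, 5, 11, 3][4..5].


Prefix sums: [0, 7, 11, 23, 38, 44, 51, 56, 67, 70]
Sum[4..5] = prefix[6] - prefix[4] = 51 - 38 = 13


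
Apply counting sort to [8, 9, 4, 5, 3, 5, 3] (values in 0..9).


Count array: [0, 0, 0, 2, 1, 2, 0, 0, 1, 1]
Reconstruct: [3, 3, 4, 5, 5, 8, 9]


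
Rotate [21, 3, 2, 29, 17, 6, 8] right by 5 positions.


Right rotate by 5: [2, 29, 17, 6, 8, 21, 3]


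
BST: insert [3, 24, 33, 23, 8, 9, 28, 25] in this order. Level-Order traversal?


Root = 3; build tree by BST insertion.
Level-Order traversal: [3, 24, 23, 33, 8, 28, 9, 25]


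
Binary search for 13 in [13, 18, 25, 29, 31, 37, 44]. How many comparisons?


Search for 13:
[0,6] mid=3 arr[3]=29
[0,2] mid=1 arr[1]=18
[0,0] mid=0 arr[0]=13
Total: 3 comparisons


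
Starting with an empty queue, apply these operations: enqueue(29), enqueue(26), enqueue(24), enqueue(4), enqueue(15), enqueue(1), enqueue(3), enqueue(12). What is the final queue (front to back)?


enqueue(29) -> [29]
enqueue(26) -> [29, 26]
enqueue(24) -> [29, 26, 24]
enqueue(4) -> [29, 26, 24, 4]
enqueue(15) -> [29, 26, 24, 4, 15]
enqueue(1) -> [29, 26, 24, 4, 15, 1]
enqueue(3) -> [29, 26, 24, 4, 15, 1, 3]
enqueue(12) -> [29, 26, 24, 4, 15, 1, 3, 12]
Final queue (front to back): [29, 26, 24, 4, 15, 1, 3, 12]


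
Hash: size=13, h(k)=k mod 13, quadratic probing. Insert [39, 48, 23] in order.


Insertions: 39->slot 0; 48->slot 9; 23->slot 10
Table: [39, None, None, None, None, None, None, None, None, 48, 23, None, None]


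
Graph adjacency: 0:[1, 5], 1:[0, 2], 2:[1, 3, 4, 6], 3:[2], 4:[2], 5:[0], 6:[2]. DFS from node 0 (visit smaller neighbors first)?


DFS stack-based: start with [0]
Visit order: [0, 1, 2, 3, 4, 6, 5]


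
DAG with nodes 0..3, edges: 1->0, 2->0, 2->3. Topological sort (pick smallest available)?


Kahn's algorithm, process smallest node first
Order: [1, 2, 0, 3]


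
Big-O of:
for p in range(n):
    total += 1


Per nesting level: O(n) = O(n)
Complexity: O(n)


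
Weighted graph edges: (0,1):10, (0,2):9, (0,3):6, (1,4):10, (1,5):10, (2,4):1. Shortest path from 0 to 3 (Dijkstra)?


Dijkstra from 0:
Distances: {0: 0, 1: 10, 2: 9, 3: 6, 4: 10, 5: 20}
Shortest distance to 3 = 6, path = [0, 3]


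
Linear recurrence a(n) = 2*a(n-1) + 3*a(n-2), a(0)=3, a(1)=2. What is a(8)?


Build bottom-up:
...a(6)=913, a(7)=2732, a(8)=2*2732+3*913=8203


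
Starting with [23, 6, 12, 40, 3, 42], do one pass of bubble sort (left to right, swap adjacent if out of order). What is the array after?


After one pass: [6, 12, 23, 3, 40, 42]


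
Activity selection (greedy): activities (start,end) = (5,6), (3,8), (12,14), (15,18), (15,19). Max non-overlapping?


Greedy: pick earliest-ending, then skip overlaps.
Selected (3 activities): [(5, 6), (12, 14), (15, 18)]


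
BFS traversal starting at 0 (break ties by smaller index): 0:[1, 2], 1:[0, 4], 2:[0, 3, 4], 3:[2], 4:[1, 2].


BFS queue: start with [0]
Visit order: [0, 1, 2, 4, 3]


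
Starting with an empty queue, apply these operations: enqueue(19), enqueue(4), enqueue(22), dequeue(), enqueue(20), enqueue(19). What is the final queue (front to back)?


enqueue(19) -> [19]
enqueue(4) -> [19, 4]
enqueue(22) -> [19, 4, 22]
dequeue() returns 19 -> [4, 22]
enqueue(20) -> [4, 22, 20]
enqueue(19) -> [4, 22, 20, 19]
Final queue (front to back): [4, 22, 20, 19]


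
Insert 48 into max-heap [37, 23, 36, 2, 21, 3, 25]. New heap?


Append 48: [37, 23, 36, 2, 21, 3, 25, 48]
Bubble up: swap idx 7(48) with idx 3(2); swap idx 3(48) with idx 1(23); swap idx 1(48) with idx 0(37)
Result: [48, 37, 36, 23, 21, 3, 25, 2]


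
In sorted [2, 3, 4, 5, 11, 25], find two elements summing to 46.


Two pointers: lo=0, hi=5
No pair sums to 46


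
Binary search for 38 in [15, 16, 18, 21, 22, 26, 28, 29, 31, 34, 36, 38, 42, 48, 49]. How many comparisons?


Search for 38:
[0,14] mid=7 arr[7]=29
[8,14] mid=11 arr[11]=38
Total: 2 comparisons


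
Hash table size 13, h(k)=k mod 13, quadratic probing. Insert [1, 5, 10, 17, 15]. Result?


Insertions: 1->slot 1; 5->slot 5; 10->slot 10; 17->slot 4; 15->slot 2
Table: [None, 1, 15, None, 17, 5, None, None, None, None, 10, None, None]


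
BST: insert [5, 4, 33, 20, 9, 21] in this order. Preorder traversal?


Root = 5; build tree by BST insertion.
Preorder traversal: [5, 4, 33, 20, 9, 21]


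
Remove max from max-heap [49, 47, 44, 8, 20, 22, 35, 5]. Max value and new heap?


Max = 49
Replace root with last, heapify down
Resulting heap: [47, 20, 44, 8, 5, 22, 35]


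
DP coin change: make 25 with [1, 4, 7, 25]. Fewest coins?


dp[0]=0; dp[i]=1+min(dp[i-c] for c in coins)
...dp[20]=5, dp[21]=3, dp[22]=4, dp[23]=5, dp[24]=6, dp[25]=1
Minimum coins for 25 = 1


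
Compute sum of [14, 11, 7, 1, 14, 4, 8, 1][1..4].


Prefix sums: [0, 14, 25, 32, 33, 47, 51, 59, 60]
Sum[1..4] = prefix[5] - prefix[1] = 47 - 14 = 33


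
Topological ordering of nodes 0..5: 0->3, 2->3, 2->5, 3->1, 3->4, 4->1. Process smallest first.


Kahn's algorithm, process smallest node first
Order: [0, 2, 3, 4, 1, 5]


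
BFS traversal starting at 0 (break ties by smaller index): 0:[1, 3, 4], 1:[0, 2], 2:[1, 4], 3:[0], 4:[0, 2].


BFS queue: start with [0]
Visit order: [0, 1, 3, 4, 2]


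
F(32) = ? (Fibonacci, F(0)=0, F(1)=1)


F(n)=F(n-1)+F(n-2)
...F(30)=832040, F(31)=1346269, F(32)=2178309


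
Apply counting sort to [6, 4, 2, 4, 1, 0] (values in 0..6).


Count array: [1, 1, 1, 0, 2, 0, 1]
Reconstruct: [0, 1, 2, 4, 4, 6]


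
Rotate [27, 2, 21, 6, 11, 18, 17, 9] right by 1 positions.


Right rotate by 1: [9, 27, 2, 21, 6, 11, 18, 17]


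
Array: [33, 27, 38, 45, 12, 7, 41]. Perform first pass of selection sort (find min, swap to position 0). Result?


After one pass: [7, 27, 38, 45, 12, 33, 41]


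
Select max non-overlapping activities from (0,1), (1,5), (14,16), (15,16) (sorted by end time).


Greedy: pick earliest-ending, then skip overlaps.
Selected (3 activities): [(0, 1), (1, 5), (14, 16)]


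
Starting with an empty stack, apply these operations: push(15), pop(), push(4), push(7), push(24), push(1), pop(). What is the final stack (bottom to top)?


push(15) -> [15]
pop() returns 15 -> []
push(4) -> [4]
push(7) -> [4, 7]
push(24) -> [4, 7, 24]
push(1) -> [4, 7, 24, 1]
pop() returns 1 -> [4, 7, 24]
Final stack (bottom to top): [4, 7, 24]


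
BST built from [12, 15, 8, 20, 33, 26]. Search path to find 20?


BST root = 12
Search for 20: compare at each node
Path: [12, 15, 20]


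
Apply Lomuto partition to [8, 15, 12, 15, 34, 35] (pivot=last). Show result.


Elements <= 35 go left of pivot.
Result: [8, 15, 12, 15, 34, 35], pivot at index 5


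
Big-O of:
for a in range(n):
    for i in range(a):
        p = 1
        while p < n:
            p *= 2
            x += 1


Per nesting level: O(n) * O(n) [triangular over a] * O(log n) = O(n^2 log n)
Complexity: O(n^2 log n)


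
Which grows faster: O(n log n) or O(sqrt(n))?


sublinear grows slower than linearithmic
O(sqrt(n)) is asymptotically smaller; O(n log n) grows faster


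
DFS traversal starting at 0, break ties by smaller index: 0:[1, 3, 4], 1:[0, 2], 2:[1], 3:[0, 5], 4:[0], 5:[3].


DFS stack-based: start with [0]
Visit order: [0, 1, 2, 3, 5, 4]


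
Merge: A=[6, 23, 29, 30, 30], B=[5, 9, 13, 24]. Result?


Compare heads, take smaller each step.
Merged: [5, 6, 9, 13, 23, 24, 29, 30, 30]


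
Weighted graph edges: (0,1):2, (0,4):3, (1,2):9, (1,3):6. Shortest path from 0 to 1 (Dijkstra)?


Dijkstra from 0:
Distances: {0: 0, 1: 2, 2: 11, 3: 8, 4: 3}
Shortest distance to 1 = 2, path = [0, 1]


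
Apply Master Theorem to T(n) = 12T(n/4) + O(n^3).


a=12, b=4, c=3. log_4(12)=1.792 < c=3. Case 3: O(n^c) = O(n^3)
Complexity: O(n^3)


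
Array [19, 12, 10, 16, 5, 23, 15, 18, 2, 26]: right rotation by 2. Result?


Right rotate by 2: [2, 26, 19, 12, 10, 16, 5, 23, 15, 18]


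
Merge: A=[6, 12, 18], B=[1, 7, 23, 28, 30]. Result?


Compare heads, take smaller each step.
Merged: [1, 6, 7, 12, 18, 23, 28, 30]


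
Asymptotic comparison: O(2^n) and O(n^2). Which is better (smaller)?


quadratic grows slower than exponential
O(n^2) is asymptotically smaller; O(2^n) grows faster


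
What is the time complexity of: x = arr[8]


Analysis: constant-time operation, no loop
Complexity: O(1)


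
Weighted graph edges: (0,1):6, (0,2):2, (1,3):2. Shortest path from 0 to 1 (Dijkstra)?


Dijkstra from 0:
Distances: {0: 0, 1: 6, 2: 2, 3: 8}
Shortest distance to 1 = 6, path = [0, 1]


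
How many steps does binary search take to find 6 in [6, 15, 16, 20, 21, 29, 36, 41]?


Search for 6:
[0,7] mid=3 arr[3]=20
[0,2] mid=1 arr[1]=15
[0,0] mid=0 arr[0]=6
Total: 3 comparisons


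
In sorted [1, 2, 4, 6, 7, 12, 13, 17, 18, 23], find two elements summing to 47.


Two pointers: lo=0, hi=9
No pair sums to 47


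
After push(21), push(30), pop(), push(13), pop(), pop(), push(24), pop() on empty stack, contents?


push(21) -> [21]
push(30) -> [21, 30]
pop() returns 30 -> [21]
push(13) -> [21, 13]
pop() returns 13 -> [21]
pop() returns 21 -> []
push(24) -> [24]
pop() returns 24 -> []
Final stack (bottom to top): []


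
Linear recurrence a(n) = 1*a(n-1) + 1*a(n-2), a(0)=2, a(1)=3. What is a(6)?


Build bottom-up:
...a(4)=13, a(5)=21, a(6)=1*21+1*13=34


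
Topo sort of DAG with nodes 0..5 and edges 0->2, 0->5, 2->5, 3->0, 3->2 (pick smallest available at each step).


Kahn's algorithm, process smallest node first
Order: [1, 3, 0, 2, 4, 5]


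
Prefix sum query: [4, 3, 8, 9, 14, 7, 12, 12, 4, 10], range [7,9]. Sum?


Prefix sums: [0, 4, 7, 15, 24, 38, 45, 57, 69, 73, 83]
Sum[7..9] = prefix[10] - prefix[7] = 83 - 57 = 26


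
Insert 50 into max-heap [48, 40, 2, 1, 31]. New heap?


Append 50: [48, 40, 2, 1, 31, 50]
Bubble up: swap idx 5(50) with idx 2(2); swap idx 2(50) with idx 0(48)
Result: [50, 40, 48, 1, 31, 2]


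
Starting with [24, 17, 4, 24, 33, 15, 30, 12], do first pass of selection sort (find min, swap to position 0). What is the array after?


After one pass: [4, 17, 24, 24, 33, 15, 30, 12]


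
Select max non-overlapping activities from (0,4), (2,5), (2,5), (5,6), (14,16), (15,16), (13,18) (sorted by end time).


Greedy: pick earliest-ending, then skip overlaps.
Selected (3 activities): [(0, 4), (5, 6), (14, 16)]


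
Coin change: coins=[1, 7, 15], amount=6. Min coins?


dp[0]=0; dp[i]=1+min(dp[i-c] for c in coins)
...dp[1]=1, dp[2]=2, dp[3]=3, dp[4]=4, dp[5]=5, dp[6]=6
Minimum coins for 6 = 6


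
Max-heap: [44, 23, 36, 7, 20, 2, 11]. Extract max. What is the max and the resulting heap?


Max = 44
Replace root with last, heapify down
Resulting heap: [36, 23, 11, 7, 20, 2]


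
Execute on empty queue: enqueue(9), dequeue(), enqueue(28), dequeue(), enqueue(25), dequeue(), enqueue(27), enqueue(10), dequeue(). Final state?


enqueue(9) -> [9]
dequeue() returns 9 -> []
enqueue(28) -> [28]
dequeue() returns 28 -> []
enqueue(25) -> [25]
dequeue() returns 25 -> []
enqueue(27) -> [27]
enqueue(10) -> [27, 10]
dequeue() returns 27 -> [10]
Final queue (front to back): [10]


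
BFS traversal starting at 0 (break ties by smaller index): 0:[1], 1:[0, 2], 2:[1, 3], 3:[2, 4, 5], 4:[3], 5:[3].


BFS queue: start with [0]
Visit order: [0, 1, 2, 3, 4, 5]


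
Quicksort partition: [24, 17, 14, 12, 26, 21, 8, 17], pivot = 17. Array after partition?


Elements <= 17 go left of pivot.
Result: [17, 14, 12, 8, 17, 21, 24, 26], pivot at index 4


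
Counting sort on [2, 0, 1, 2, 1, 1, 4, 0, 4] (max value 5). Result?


Count array: [2, 3, 2, 0, 2, 0]
Reconstruct: [0, 0, 1, 1, 1, 2, 2, 4, 4]


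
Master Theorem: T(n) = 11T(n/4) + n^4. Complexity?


a=11, b=4, c=4. log_4(11)=1.730 < c=4. Case 3: O(n^c) = O(n^4)
Complexity: O(n^4)


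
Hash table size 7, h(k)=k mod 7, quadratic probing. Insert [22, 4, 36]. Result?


Insertions: 22->slot 1; 4->slot 4; 36->slot 2
Table: [None, 22, 36, None, 4, None, None]


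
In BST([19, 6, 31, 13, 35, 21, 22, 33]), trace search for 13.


BST root = 19
Search for 13: compare at each node
Path: [19, 6, 13]


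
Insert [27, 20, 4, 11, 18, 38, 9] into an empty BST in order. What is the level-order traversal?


Root = 27; build tree by BST insertion.
Level-Order traversal: [27, 20, 38, 4, 11, 9, 18]


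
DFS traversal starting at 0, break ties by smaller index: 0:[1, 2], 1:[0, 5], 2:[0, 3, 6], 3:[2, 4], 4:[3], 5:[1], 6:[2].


DFS stack-based: start with [0]
Visit order: [0, 1, 5, 2, 3, 4, 6]


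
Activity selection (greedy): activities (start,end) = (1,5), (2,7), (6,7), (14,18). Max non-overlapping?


Greedy: pick earliest-ending, then skip overlaps.
Selected (3 activities): [(1, 5), (6, 7), (14, 18)]


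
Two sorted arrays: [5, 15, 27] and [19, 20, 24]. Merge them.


Compare heads, take smaller each step.
Merged: [5, 15, 19, 20, 24, 27]


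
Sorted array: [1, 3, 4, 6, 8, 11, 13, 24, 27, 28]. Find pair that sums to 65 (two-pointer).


Two pointers: lo=0, hi=9
No pair sums to 65


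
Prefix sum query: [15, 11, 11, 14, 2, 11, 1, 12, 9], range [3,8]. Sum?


Prefix sums: [0, 15, 26, 37, 51, 53, 64, 65, 77, 86]
Sum[3..8] = prefix[9] - prefix[3] = 86 - 37 = 49


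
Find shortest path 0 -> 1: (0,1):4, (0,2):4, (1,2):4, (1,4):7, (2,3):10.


Dijkstra from 0:
Distances: {0: 0, 1: 4, 2: 4, 3: 14, 4: 11}
Shortest distance to 1 = 4, path = [0, 1]


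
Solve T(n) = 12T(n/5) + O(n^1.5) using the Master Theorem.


a=12, b=5, c=1.5. log_5(12)=1.544 > c=1.5. Case 1: O(n^log_b(a)) = O(n^1.544)
Complexity: O(n^1.544)


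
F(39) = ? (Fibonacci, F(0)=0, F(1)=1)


F(n)=F(n-1)+F(n-2)
...F(37)=24157817, F(38)=39088169, F(39)=63245986


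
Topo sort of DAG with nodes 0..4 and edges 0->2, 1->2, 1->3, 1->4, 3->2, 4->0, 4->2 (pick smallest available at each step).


Kahn's algorithm, process smallest node first
Order: [1, 3, 4, 0, 2]


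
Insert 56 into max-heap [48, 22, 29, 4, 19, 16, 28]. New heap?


Append 56: [48, 22, 29, 4, 19, 16, 28, 56]
Bubble up: swap idx 7(56) with idx 3(4); swap idx 3(56) with idx 1(22); swap idx 1(56) with idx 0(48)
Result: [56, 48, 29, 22, 19, 16, 28, 4]


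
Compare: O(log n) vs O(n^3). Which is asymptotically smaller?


logarithmic grows slower than cubic
O(log n) is asymptotically smaller; O(n^3) grows faster


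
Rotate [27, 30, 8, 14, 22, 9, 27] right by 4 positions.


Right rotate by 4: [14, 22, 9, 27, 27, 30, 8]


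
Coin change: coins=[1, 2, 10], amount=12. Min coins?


dp[0]=0; dp[i]=1+min(dp[i-c] for c in coins)
...dp[7]=4, dp[8]=4, dp[9]=5, dp[10]=1, dp[11]=2, dp[12]=2
Minimum coins for 12 = 2


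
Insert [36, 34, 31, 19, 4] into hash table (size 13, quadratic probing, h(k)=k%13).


Insertions: 36->slot 10; 34->slot 8; 31->slot 5; 19->slot 6; 4->slot 4
Table: [None, None, None, None, 4, 31, 19, None, 34, None, 36, None, None]


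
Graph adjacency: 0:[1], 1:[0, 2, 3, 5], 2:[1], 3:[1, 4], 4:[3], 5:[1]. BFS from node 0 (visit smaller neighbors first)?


BFS queue: start with [0]
Visit order: [0, 1, 2, 3, 5, 4]


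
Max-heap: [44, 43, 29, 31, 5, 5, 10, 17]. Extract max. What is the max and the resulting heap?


Max = 44
Replace root with last, heapify down
Resulting heap: [43, 31, 29, 17, 5, 5, 10]


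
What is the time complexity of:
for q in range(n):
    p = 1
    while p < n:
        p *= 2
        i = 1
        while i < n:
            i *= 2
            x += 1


Per nesting level: O(n) * O(log n) * O(log n) = O(n (log n)^2)
Complexity: O(n (log n)^2)


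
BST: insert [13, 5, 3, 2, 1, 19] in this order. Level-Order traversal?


Root = 13; build tree by BST insertion.
Level-Order traversal: [13, 5, 19, 3, 2, 1]


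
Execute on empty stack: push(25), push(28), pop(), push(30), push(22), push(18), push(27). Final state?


push(25) -> [25]
push(28) -> [25, 28]
pop() returns 28 -> [25]
push(30) -> [25, 30]
push(22) -> [25, 30, 22]
push(18) -> [25, 30, 22, 18]
push(27) -> [25, 30, 22, 18, 27]
Final stack (bottom to top): [25, 30, 22, 18, 27]


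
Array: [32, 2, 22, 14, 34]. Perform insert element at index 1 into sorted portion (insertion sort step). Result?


After one pass: [2, 32, 22, 14, 34]


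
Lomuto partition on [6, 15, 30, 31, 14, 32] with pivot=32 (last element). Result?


Elements <= 32 go left of pivot.
Result: [6, 15, 30, 31, 14, 32], pivot at index 5


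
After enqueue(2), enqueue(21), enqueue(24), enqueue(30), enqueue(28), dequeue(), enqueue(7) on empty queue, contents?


enqueue(2) -> [2]
enqueue(21) -> [2, 21]
enqueue(24) -> [2, 21, 24]
enqueue(30) -> [2, 21, 24, 30]
enqueue(28) -> [2, 21, 24, 30, 28]
dequeue() returns 2 -> [21, 24, 30, 28]
enqueue(7) -> [21, 24, 30, 28, 7]
Final queue (front to back): [21, 24, 30, 28, 7]


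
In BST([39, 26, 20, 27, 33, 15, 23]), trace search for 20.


BST root = 39
Search for 20: compare at each node
Path: [39, 26, 20]


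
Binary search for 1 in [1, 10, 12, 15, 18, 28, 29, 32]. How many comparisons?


Search for 1:
[0,7] mid=3 arr[3]=15
[0,2] mid=1 arr[1]=10
[0,0] mid=0 arr[0]=1
Total: 3 comparisons


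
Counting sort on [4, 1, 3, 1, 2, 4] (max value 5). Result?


Count array: [0, 2, 1, 1, 2, 0]
Reconstruct: [1, 1, 2, 3, 4, 4]


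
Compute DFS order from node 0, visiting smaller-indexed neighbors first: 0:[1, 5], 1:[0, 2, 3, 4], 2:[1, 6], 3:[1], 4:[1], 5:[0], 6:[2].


DFS stack-based: start with [0]
Visit order: [0, 1, 2, 6, 3, 4, 5]


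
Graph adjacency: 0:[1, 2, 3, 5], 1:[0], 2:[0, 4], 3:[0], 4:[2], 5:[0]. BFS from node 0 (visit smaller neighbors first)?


BFS queue: start with [0]
Visit order: [0, 1, 2, 3, 5, 4]


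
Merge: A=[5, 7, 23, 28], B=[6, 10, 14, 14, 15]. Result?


Compare heads, take smaller each step.
Merged: [5, 6, 7, 10, 14, 14, 15, 23, 28]


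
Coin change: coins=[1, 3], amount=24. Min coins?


dp[0]=0; dp[i]=1+min(dp[i-c] for c in coins)
...dp[19]=7, dp[20]=8, dp[21]=7, dp[22]=8, dp[23]=9, dp[24]=8
Minimum coins for 24 = 8


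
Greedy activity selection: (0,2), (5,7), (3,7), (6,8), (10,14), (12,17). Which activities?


Greedy: pick earliest-ending, then skip overlaps.
Selected (3 activities): [(0, 2), (5, 7), (10, 14)]


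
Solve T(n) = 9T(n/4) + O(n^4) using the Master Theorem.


a=9, b=4, c=4. log_4(9)=1.585 < c=4. Case 3: O(n^c) = O(n^4)
Complexity: O(n^4)


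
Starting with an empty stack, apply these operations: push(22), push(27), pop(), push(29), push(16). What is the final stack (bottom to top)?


push(22) -> [22]
push(27) -> [22, 27]
pop() returns 27 -> [22]
push(29) -> [22, 29]
push(16) -> [22, 29, 16]
Final stack (bottom to top): [22, 29, 16]


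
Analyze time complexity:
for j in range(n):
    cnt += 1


Per nesting level: O(n) = O(n)
Complexity: O(n)


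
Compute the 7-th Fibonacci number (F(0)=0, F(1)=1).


F(n)=F(n-1)+F(n-2)
...F(5)=5, F(6)=8, F(7)=13


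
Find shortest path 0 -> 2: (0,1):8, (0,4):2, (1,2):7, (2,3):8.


Dijkstra from 0:
Distances: {0: 0, 1: 8, 2: 15, 3: 23, 4: 2}
Shortest distance to 2 = 15, path = [0, 1, 2]


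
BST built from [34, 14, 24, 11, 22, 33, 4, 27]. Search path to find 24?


BST root = 34
Search for 24: compare at each node
Path: [34, 14, 24]


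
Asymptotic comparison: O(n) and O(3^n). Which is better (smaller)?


linear grows slower than exponential (base 3)
O(n) is asymptotically smaller; O(3^n) grows faster


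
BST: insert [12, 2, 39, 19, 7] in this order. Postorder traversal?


Root = 12; build tree by BST insertion.
Postorder traversal: [7, 2, 19, 39, 12]


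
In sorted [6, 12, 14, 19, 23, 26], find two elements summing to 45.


Two pointers: lo=0, hi=5
Found pair: (19, 26) summing to 45


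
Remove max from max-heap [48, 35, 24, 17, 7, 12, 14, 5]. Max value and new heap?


Max = 48
Replace root with last, heapify down
Resulting heap: [35, 17, 24, 5, 7, 12, 14]


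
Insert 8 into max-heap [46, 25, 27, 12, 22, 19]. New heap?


Append 8: [46, 25, 27, 12, 22, 19, 8]
Bubble up: no swaps needed
Result: [46, 25, 27, 12, 22, 19, 8]


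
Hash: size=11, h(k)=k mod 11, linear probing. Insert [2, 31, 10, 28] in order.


Insertions: 2->slot 2; 31->slot 9; 10->slot 10; 28->slot 6
Table: [None, None, 2, None, None, None, 28, None, None, 31, 10]


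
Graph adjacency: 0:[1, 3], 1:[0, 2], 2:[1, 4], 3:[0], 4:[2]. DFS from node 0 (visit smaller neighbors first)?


DFS stack-based: start with [0]
Visit order: [0, 1, 2, 4, 3]


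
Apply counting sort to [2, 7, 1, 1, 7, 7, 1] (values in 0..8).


Count array: [0, 3, 1, 0, 0, 0, 0, 3, 0]
Reconstruct: [1, 1, 1, 2, 7, 7, 7]


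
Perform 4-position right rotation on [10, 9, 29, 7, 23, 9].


Right rotate by 4: [29, 7, 23, 9, 10, 9]


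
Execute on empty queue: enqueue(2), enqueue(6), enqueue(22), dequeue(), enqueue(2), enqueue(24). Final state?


enqueue(2) -> [2]
enqueue(6) -> [2, 6]
enqueue(22) -> [2, 6, 22]
dequeue() returns 2 -> [6, 22]
enqueue(2) -> [6, 22, 2]
enqueue(24) -> [6, 22, 2, 24]
Final queue (front to back): [6, 22, 2, 24]


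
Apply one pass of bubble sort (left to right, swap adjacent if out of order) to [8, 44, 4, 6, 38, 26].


After one pass: [8, 4, 6, 38, 26, 44]


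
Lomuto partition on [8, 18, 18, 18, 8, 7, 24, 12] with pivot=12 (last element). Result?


Elements <= 12 go left of pivot.
Result: [8, 8, 7, 12, 18, 18, 24, 18], pivot at index 3


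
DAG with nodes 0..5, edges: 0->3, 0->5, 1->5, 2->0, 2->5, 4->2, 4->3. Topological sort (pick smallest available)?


Kahn's algorithm, process smallest node first
Order: [1, 4, 2, 0, 3, 5]


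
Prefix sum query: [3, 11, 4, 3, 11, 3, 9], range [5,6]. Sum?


Prefix sums: [0, 3, 14, 18, 21, 32, 35, 44]
Sum[5..6] = prefix[7] - prefix[5] = 44 - 32 = 12


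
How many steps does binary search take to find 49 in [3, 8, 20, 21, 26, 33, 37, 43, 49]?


Search for 49:
[0,8] mid=4 arr[4]=26
[5,8] mid=6 arr[6]=37
[7,8] mid=7 arr[7]=43
[8,8] mid=8 arr[8]=49
Total: 4 comparisons


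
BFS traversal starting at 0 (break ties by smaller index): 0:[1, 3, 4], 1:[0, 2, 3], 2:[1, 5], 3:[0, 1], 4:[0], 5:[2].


BFS queue: start with [0]
Visit order: [0, 1, 3, 4, 2, 5]


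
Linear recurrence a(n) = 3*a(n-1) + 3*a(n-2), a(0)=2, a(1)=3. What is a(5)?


Build bottom-up:
...a(3)=54, a(4)=207, a(5)=3*207+3*54=783


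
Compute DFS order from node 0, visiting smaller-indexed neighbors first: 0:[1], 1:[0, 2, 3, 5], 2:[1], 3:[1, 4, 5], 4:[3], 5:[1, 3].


DFS stack-based: start with [0]
Visit order: [0, 1, 2, 3, 4, 5]


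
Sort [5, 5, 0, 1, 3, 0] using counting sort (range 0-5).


Count array: [2, 1, 0, 1, 0, 2]
Reconstruct: [0, 0, 1, 3, 5, 5]


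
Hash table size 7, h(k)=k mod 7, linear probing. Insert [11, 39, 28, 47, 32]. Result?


Insertions: 11->slot 4; 39->slot 5; 28->slot 0; 47->slot 6; 32->slot 1
Table: [28, 32, None, None, 11, 39, 47]


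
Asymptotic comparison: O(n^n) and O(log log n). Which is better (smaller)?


double-logarithmic grows slower than n^n
O(log log n) is asymptotically smaller; O(n^n) grows faster


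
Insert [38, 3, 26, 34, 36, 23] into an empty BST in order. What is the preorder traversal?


Root = 38; build tree by BST insertion.
Preorder traversal: [38, 3, 26, 23, 34, 36]


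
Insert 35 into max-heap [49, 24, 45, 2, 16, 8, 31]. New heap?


Append 35: [49, 24, 45, 2, 16, 8, 31, 35]
Bubble up: swap idx 7(35) with idx 3(2); swap idx 3(35) with idx 1(24)
Result: [49, 35, 45, 24, 16, 8, 31, 2]


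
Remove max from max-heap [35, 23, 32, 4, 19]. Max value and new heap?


Max = 35
Replace root with last, heapify down
Resulting heap: [32, 23, 19, 4]


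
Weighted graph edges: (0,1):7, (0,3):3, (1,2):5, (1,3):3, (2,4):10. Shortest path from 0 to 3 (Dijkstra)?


Dijkstra from 0:
Distances: {0: 0, 1: 6, 2: 11, 3: 3, 4: 21}
Shortest distance to 3 = 3, path = [0, 3]


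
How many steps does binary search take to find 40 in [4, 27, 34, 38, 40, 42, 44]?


Search for 40:
[0,6] mid=3 arr[3]=38
[4,6] mid=5 arr[5]=42
[4,4] mid=4 arr[4]=40
Total: 3 comparisons


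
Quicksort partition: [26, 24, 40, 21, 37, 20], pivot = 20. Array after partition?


Elements <= 20 go left of pivot.
Result: [20, 24, 40, 21, 37, 26], pivot at index 0


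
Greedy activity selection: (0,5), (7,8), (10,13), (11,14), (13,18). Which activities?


Greedy: pick earliest-ending, then skip overlaps.
Selected (4 activities): [(0, 5), (7, 8), (10, 13), (13, 18)]


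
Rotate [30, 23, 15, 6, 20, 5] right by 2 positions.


Right rotate by 2: [20, 5, 30, 23, 15, 6]


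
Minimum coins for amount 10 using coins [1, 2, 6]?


dp[0]=0; dp[i]=1+min(dp[i-c] for c in coins)
...dp[5]=3, dp[6]=1, dp[7]=2, dp[8]=2, dp[9]=3, dp[10]=3
Minimum coins for 10 = 3


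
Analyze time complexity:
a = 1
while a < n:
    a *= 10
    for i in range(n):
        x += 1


Per nesting level: O(log n) * O(n) = O(n log n)
Complexity: O(n log n)


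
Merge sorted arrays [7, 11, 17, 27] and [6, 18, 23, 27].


Compare heads, take smaller each step.
Merged: [6, 7, 11, 17, 18, 23, 27, 27]


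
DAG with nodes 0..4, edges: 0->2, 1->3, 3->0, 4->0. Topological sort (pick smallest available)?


Kahn's algorithm, process smallest node first
Order: [1, 3, 4, 0, 2]


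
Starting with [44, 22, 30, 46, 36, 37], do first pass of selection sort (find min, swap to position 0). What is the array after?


After one pass: [22, 44, 30, 46, 36, 37]


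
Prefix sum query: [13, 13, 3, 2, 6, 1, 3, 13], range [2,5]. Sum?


Prefix sums: [0, 13, 26, 29, 31, 37, 38, 41, 54]
Sum[2..5] = prefix[6] - prefix[2] = 38 - 26 = 12


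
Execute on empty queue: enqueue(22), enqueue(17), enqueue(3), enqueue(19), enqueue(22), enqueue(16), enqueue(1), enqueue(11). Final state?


enqueue(22) -> [22]
enqueue(17) -> [22, 17]
enqueue(3) -> [22, 17, 3]
enqueue(19) -> [22, 17, 3, 19]
enqueue(22) -> [22, 17, 3, 19, 22]
enqueue(16) -> [22, 17, 3, 19, 22, 16]
enqueue(1) -> [22, 17, 3, 19, 22, 16, 1]
enqueue(11) -> [22, 17, 3, 19, 22, 16, 1, 11]
Final queue (front to back): [22, 17, 3, 19, 22, 16, 1, 11]


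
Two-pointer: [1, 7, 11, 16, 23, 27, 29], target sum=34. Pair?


Two pointers: lo=0, hi=6
Found pair: (7, 27) summing to 34


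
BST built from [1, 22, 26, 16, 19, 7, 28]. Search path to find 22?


BST root = 1
Search for 22: compare at each node
Path: [1, 22]


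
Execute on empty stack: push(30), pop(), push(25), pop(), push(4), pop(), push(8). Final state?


push(30) -> [30]
pop() returns 30 -> []
push(25) -> [25]
pop() returns 25 -> []
push(4) -> [4]
pop() returns 4 -> []
push(8) -> [8]
Final stack (bottom to top): [8]


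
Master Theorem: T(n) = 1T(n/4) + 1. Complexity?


a=1, b=4, c=0. log_4(1)=0 = c=0. Case 2: O(n^c log n) = O(log n)
Complexity: O(log n)


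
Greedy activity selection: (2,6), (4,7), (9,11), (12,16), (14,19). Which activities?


Greedy: pick earliest-ending, then skip overlaps.
Selected (3 activities): [(2, 6), (9, 11), (12, 16)]


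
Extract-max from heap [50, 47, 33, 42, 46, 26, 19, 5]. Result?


Max = 50
Replace root with last, heapify down
Resulting heap: [47, 46, 33, 42, 5, 26, 19]


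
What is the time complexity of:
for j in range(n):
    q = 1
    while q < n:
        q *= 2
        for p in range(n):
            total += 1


Per nesting level: O(n) * O(log n) * O(n) = O(n^2 log n)
Complexity: O(n^2 log n)


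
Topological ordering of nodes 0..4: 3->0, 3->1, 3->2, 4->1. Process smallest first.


Kahn's algorithm, process smallest node first
Order: [3, 0, 2, 4, 1]


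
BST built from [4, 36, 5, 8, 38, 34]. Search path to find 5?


BST root = 4
Search for 5: compare at each node
Path: [4, 36, 5]


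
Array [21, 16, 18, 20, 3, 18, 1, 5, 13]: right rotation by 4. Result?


Right rotate by 4: [18, 1, 5, 13, 21, 16, 18, 20, 3]


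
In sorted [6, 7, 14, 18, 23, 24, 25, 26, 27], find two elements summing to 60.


Two pointers: lo=0, hi=8
No pair sums to 60


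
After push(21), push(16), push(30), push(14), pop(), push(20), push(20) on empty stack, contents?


push(21) -> [21]
push(16) -> [21, 16]
push(30) -> [21, 16, 30]
push(14) -> [21, 16, 30, 14]
pop() returns 14 -> [21, 16, 30]
push(20) -> [21, 16, 30, 20]
push(20) -> [21, 16, 30, 20, 20]
Final stack (bottom to top): [21, 16, 30, 20, 20]


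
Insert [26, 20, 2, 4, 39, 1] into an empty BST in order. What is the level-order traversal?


Root = 26; build tree by BST insertion.
Level-Order traversal: [26, 20, 39, 2, 1, 4]


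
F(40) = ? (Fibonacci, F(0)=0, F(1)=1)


F(n)=F(n-1)+F(n-2)
...F(38)=39088169, F(39)=63245986, F(40)=102334155


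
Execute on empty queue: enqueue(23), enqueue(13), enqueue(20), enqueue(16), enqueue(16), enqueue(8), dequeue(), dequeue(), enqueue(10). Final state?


enqueue(23) -> [23]
enqueue(13) -> [23, 13]
enqueue(20) -> [23, 13, 20]
enqueue(16) -> [23, 13, 20, 16]
enqueue(16) -> [23, 13, 20, 16, 16]
enqueue(8) -> [23, 13, 20, 16, 16, 8]
dequeue() returns 23 -> [13, 20, 16, 16, 8]
dequeue() returns 13 -> [20, 16, 16, 8]
enqueue(10) -> [20, 16, 16, 8, 10]
Final queue (front to back): [20, 16, 16, 8, 10]


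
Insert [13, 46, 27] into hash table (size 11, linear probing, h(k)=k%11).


Insertions: 13->slot 2; 46->slot 3; 27->slot 5
Table: [None, None, 13, 46, None, 27, None, None, None, None, None]


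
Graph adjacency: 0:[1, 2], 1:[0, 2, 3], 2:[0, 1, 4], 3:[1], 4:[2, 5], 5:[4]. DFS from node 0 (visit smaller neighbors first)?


DFS stack-based: start with [0]
Visit order: [0, 1, 2, 4, 5, 3]


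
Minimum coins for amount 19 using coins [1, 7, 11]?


dp[0]=0; dp[i]=1+min(dp[i-c] for c in coins)
...dp[14]=2, dp[15]=3, dp[16]=4, dp[17]=5, dp[18]=2, dp[19]=3
Minimum coins for 19 = 3


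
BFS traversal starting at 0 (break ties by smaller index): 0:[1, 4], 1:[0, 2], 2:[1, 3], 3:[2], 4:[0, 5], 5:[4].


BFS queue: start with [0]
Visit order: [0, 1, 4, 2, 5, 3]


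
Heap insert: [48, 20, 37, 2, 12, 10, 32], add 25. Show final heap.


Append 25: [48, 20, 37, 2, 12, 10, 32, 25]
Bubble up: swap idx 7(25) with idx 3(2); swap idx 3(25) with idx 1(20)
Result: [48, 25, 37, 20, 12, 10, 32, 2]


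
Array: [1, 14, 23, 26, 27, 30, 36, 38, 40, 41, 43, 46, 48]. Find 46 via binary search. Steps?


Search for 46:
[0,12] mid=6 arr[6]=36
[7,12] mid=9 arr[9]=41
[10,12] mid=11 arr[11]=46
Total: 3 comparisons


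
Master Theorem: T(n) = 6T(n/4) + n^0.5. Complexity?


a=6, b=4, c=0.5. log_4(6)=1.292 > c=0.5. Case 1: O(n^log_b(a)) = O(n^1.292)
Complexity: O(n^1.292)


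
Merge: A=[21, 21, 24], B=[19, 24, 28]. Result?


Compare heads, take smaller each step.
Merged: [19, 21, 21, 24, 24, 28]


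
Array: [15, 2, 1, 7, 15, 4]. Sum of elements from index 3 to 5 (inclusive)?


Prefix sums: [0, 15, 17, 18, 25, 40, 44]
Sum[3..5] = prefix[6] - prefix[3] = 44 - 18 = 26


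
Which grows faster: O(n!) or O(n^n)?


factorial grows slower than n^n
O(n!) is asymptotically smaller; O(n^n) grows faster


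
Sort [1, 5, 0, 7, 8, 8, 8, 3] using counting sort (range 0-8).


Count array: [1, 1, 0, 1, 0, 1, 0, 1, 3]
Reconstruct: [0, 1, 3, 5, 7, 8, 8, 8]


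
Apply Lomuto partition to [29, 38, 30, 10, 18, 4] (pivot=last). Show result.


Elements <= 4 go left of pivot.
Result: [4, 38, 30, 10, 18, 29], pivot at index 0


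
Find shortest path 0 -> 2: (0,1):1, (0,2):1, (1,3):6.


Dijkstra from 0:
Distances: {0: 0, 1: 1, 2: 1, 3: 7}
Shortest distance to 2 = 1, path = [0, 2]


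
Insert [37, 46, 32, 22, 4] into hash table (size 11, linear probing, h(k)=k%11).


Insertions: 37->slot 4; 46->slot 2; 32->slot 10; 22->slot 0; 4->slot 5
Table: [22, None, 46, None, 37, 4, None, None, None, None, 32]


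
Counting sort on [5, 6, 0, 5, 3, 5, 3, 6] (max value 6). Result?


Count array: [1, 0, 0, 2, 0, 3, 2]
Reconstruct: [0, 3, 3, 5, 5, 5, 6, 6]


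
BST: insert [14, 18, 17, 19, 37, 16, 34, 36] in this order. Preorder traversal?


Root = 14; build tree by BST insertion.
Preorder traversal: [14, 18, 17, 16, 19, 37, 34, 36]


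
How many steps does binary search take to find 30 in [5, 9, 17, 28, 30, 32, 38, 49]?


Search for 30:
[0,7] mid=3 arr[3]=28
[4,7] mid=5 arr[5]=32
[4,4] mid=4 arr[4]=30
Total: 3 comparisons


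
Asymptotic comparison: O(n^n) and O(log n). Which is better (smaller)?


logarithmic grows slower than n^n
O(log n) is asymptotically smaller; O(n^n) grows faster


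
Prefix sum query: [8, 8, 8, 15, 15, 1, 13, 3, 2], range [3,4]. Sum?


Prefix sums: [0, 8, 16, 24, 39, 54, 55, 68, 71, 73]
Sum[3..4] = prefix[5] - prefix[3] = 54 - 24 = 30


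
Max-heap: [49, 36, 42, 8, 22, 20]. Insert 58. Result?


Append 58: [49, 36, 42, 8, 22, 20, 58]
Bubble up: swap idx 6(58) with idx 2(42); swap idx 2(58) with idx 0(49)
Result: [58, 36, 49, 8, 22, 20, 42]


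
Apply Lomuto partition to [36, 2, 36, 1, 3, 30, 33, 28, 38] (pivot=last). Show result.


Elements <= 38 go left of pivot.
Result: [36, 2, 36, 1, 3, 30, 33, 28, 38], pivot at index 8


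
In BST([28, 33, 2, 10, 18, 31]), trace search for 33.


BST root = 28
Search for 33: compare at each node
Path: [28, 33]


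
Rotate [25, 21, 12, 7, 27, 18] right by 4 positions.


Right rotate by 4: [12, 7, 27, 18, 25, 21]


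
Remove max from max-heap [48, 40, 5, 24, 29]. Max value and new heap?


Max = 48
Replace root with last, heapify down
Resulting heap: [40, 29, 5, 24]


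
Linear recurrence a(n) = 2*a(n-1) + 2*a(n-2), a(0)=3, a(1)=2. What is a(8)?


Build bottom-up:
...a(6)=504, a(7)=1376, a(8)=2*1376+2*504=3760


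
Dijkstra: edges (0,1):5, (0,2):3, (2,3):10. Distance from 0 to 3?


Dijkstra from 0:
Distances: {0: 0, 1: 5, 2: 3, 3: 13}
Shortest distance to 3 = 13, path = [0, 2, 3]


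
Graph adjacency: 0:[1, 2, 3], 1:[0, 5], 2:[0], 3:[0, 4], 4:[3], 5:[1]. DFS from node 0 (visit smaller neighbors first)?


DFS stack-based: start with [0]
Visit order: [0, 1, 5, 2, 3, 4]


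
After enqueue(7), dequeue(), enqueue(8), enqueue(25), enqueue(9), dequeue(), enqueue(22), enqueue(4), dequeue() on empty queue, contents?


enqueue(7) -> [7]
dequeue() returns 7 -> []
enqueue(8) -> [8]
enqueue(25) -> [8, 25]
enqueue(9) -> [8, 25, 9]
dequeue() returns 8 -> [25, 9]
enqueue(22) -> [25, 9, 22]
enqueue(4) -> [25, 9, 22, 4]
dequeue() returns 25 -> [9, 22, 4]
Final queue (front to back): [9, 22, 4]


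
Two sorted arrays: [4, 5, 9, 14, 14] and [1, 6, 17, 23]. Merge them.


Compare heads, take smaller each step.
Merged: [1, 4, 5, 6, 9, 14, 14, 17, 23]


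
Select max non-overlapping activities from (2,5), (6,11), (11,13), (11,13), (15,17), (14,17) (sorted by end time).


Greedy: pick earliest-ending, then skip overlaps.
Selected (4 activities): [(2, 5), (6, 11), (11, 13), (15, 17)]


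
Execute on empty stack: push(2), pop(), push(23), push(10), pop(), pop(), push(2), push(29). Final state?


push(2) -> [2]
pop() returns 2 -> []
push(23) -> [23]
push(10) -> [23, 10]
pop() returns 10 -> [23]
pop() returns 23 -> []
push(2) -> [2]
push(29) -> [2, 29]
Final stack (bottom to top): [2, 29]
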